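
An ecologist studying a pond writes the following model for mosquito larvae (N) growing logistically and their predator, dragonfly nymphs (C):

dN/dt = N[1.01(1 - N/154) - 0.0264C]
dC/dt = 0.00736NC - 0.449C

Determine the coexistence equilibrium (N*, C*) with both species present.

From dC/dt = 0 with C > 0: 0.00736N* = 0.449, so N* = 61.
Substitute into dN/dt = 0: 1.01(1 - 61/154) = 0.0264C*.
The bracket is 0.604, giving C* = 0.61/0.0264 = 23.1.

N* ≈ 61, C* ≈ 23.1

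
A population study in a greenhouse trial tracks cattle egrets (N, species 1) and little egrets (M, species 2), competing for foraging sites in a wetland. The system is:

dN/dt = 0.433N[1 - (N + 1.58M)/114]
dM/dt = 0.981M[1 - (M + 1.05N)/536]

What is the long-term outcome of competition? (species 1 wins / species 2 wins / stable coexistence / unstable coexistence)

species 2 excludes species 1

Compare the nullcline intercepts: K1/α12 = 114/1.58 = 72.2 < K2 = 536; K2/α21 = 536/1.05 = 510 > K1 = 114.
Since the inequalities point opposite ways, species 2 can invade but species 1 cannot.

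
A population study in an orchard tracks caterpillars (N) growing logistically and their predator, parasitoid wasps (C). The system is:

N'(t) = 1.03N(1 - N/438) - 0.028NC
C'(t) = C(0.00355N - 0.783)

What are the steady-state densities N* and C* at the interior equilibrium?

N* ≈ 221, C* ≈ 18.3

From dC/dt = 0 with C > 0: 0.00355N* = 0.783, so N* = 221.
Substitute into dN/dt = 0: 1.03(1 - 221/438) = 0.028C*.
The bracket is 0.496, giving C* = 0.511/0.028 = 18.3.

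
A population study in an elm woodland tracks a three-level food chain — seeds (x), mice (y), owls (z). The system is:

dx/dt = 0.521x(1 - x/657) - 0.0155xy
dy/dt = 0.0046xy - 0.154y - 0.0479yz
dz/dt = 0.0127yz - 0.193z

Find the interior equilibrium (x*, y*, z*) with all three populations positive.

From dz/dt = 0: 0.0127y* = 0.193, so y* = 15.2.
From dx/dt = 0: 0.521(1 - x*/657) = 0.0155·15.2, giving x* = 657·(1 - 0.452) = 360.
From dy/dt = 0: 0.0046·360 - 0.154 = 0.0479z*, so z* = 1.5/0.0479 = 31.4.

x* ≈ 360, y* ≈ 15.2, z* ≈ 31.4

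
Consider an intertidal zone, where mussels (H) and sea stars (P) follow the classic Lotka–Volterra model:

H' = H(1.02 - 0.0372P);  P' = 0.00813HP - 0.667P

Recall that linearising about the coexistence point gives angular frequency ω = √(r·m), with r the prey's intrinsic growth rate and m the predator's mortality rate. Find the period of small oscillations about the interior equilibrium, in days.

T ≈ 7.62 days

Here r = 1.02 and m = 0.667, so r·m = 0.68.
ω = √0.68 = 0.825 per day, hence T = 2π/ω ≈ 7.62 days.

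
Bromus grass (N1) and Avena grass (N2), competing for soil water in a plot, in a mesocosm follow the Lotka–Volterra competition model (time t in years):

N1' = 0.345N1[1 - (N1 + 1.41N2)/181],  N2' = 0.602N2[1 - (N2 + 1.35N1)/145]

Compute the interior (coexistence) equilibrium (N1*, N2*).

N1* ≈ 26, N2* ≈ 110

Setting both brackets to zero gives the nullclines N1 + 1.41N2 = 181 and 1.35N1 + N2 = 145.
Substituting N2 = 145 - 1.35N1 into the first: N1(1 - 1.41·1.35) = 181 - 1.41·145.
So N1* = -23.4/-0.903 = 26, and then N2* = 145 - 1.35·26 = 110.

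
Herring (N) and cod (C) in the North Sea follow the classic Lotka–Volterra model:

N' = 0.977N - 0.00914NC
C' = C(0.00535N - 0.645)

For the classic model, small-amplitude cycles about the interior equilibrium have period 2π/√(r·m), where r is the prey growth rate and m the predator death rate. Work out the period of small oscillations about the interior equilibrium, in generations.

Here r = 0.977 and m = 0.645, so r·m = 0.63.
ω = √0.63 = 0.794 per generation, hence T = 2π/ω ≈ 7.92 generations.

T ≈ 7.92 generations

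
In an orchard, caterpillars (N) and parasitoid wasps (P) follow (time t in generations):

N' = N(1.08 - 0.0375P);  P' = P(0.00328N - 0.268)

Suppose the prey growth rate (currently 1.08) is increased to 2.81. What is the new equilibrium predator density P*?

P* ≈ 74.9

At the interior fixed point, setting dN/dt = 0 with N > 0 fixes P* = (prey growth rate)/(NP coefficient) — independent of the other coefficients.
With the change, P* = 2.81/0.0375 = 74.9; it rises from 28.8.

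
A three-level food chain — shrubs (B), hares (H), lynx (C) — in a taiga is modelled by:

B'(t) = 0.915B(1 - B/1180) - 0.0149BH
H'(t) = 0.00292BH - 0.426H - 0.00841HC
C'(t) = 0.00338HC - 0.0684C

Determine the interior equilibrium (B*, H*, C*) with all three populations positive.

B* ≈ 791, H* ≈ 20.2, C* ≈ 224

From dC/dt = 0: 0.00338H* = 0.0684, so H* = 20.2.
From dB/dt = 0: 0.915(1 - B*/1180) = 0.0149·20.2, giving B* = 1180·(1 - 0.33) = 791.
From dH/dt = 0: 0.00292·791 - 0.426 = 0.00841C*, so C* = 1.88/0.00841 = 224.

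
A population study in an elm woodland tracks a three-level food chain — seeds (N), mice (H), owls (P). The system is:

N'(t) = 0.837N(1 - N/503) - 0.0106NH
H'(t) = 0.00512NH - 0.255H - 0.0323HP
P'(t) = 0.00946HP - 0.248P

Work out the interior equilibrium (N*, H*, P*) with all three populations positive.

From dP/dt = 0: 0.00946H* = 0.248, so H* = 26.2.
From dN/dt = 0: 0.837(1 - N*/503) = 0.0106·26.2, giving N* = 503·(1 - 0.332) = 336.
From dH/dt = 0: 0.00512·336 - 0.255 = 0.0323P*, so P* = 1.47/0.0323 = 45.4.

N* ≈ 336, H* ≈ 26.2, P* ≈ 45.4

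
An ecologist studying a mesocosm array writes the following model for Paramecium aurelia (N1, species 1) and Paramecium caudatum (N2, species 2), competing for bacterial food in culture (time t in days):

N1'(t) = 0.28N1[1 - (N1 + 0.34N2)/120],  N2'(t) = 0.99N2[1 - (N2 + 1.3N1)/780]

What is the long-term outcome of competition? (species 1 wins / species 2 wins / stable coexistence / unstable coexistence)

species 2 excludes species 1

Compare the nullcline intercepts: K1/α12 = 120/0.34 = 353 < K2 = 780; K2/α21 = 780/1.3 = 600 > K1 = 120.
Since the inequalities point opposite ways, species 2 can invade but species 1 cannot.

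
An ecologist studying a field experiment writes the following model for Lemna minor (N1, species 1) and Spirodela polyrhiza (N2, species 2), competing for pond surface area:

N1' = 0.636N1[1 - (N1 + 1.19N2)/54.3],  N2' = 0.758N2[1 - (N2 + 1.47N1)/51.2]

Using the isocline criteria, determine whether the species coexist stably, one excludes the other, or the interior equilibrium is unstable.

Compare the nullcline intercepts: K1/α12 = 54.3/1.19 = 45.6 < K2 = 51.2; K2/α21 = 51.2/1.47 = 34.8 < K1 = 54.3.
Since both are reversed, neither can invade when rare; the interior point is a saddle.

unstable coexistence (outcome depends on initial conditions)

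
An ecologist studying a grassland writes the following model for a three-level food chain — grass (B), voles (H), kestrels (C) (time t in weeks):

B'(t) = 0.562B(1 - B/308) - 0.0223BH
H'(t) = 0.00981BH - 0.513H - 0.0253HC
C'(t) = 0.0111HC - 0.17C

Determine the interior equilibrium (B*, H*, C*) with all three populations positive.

B* ≈ 121, H* ≈ 15.3, C* ≈ 26.6

From dC/dt = 0: 0.0111H* = 0.17, so H* = 15.3.
From dB/dt = 0: 0.562(1 - B*/308) = 0.0223·15.3, giving B* = 308·(1 - 0.608) = 121.
From dH/dt = 0: 0.00981·121 - 0.513 = 0.0253C*, so C* = 0.672/0.0253 = 26.6.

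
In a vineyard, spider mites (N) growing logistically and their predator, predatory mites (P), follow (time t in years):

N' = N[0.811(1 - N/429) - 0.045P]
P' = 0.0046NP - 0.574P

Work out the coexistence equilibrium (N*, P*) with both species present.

N* ≈ 125, P* ≈ 12.8

From dP/dt = 0 with P > 0: 0.0046N* = 0.574, so N* = 125.
Substitute into dN/dt = 0: 0.811(1 - 125/429) = 0.045P*.
The bracket is 0.709, giving P* = 0.575/0.045 = 12.8.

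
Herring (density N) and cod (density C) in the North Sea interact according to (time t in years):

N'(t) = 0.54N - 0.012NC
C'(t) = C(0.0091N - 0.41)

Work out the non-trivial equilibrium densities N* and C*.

N* ≈ 45.1, C* ≈ 45

Set dC/dt = 0 with C > 0: 0.0091N - 0.41 = 0, so N* = 0.41/0.0091 = 45.1.
Set dN/dt = 0 with N > 0: 0.54 - 0.012C = 0, so C* = 0.54/0.012 = 45.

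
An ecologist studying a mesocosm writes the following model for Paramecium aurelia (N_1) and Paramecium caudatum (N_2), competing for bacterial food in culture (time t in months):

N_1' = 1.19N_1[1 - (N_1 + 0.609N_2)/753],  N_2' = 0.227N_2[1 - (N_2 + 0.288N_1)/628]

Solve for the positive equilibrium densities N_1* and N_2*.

Setting both brackets to zero gives the nullclines N_1 + 0.609N_2 = 753 and 0.288N_1 + N_2 = 628.
Substituting N_2 = 628 - 0.288N_1 into the first: N_1(1 - 0.609·0.288) = 753 - 0.609·628.
So N_1* = 371/0.825 = 449, and then N_2* = 628 - 0.288·449 = 499.

N_1* ≈ 449, N_2* ≈ 499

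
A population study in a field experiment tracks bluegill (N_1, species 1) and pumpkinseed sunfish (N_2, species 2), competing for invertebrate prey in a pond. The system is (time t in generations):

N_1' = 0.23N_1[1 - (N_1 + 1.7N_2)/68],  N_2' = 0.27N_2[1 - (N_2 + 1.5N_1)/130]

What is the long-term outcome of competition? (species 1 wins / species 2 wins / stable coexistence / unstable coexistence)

species 2 excludes species 1

Compare the nullcline intercepts: K1/α12 = 68/1.7 = 40 < K2 = 130; K2/α21 = 130/1.5 = 86.7 > K1 = 68.
Since the inequalities point opposite ways, species 2 can invade but species 1 cannot.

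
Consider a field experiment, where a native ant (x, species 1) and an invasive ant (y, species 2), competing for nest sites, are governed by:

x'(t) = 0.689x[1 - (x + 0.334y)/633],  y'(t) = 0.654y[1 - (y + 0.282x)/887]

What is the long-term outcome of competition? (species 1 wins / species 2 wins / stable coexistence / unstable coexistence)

Compare the nullcline intercepts: K1/α12 = 633/0.334 = 1900 > K2 = 887; K2/α21 = 887/0.282 = 3150 > K1 = 633.
Since both inequalities hold, each species can invade when rare, so the interior equilibrium is stable.

stable coexistence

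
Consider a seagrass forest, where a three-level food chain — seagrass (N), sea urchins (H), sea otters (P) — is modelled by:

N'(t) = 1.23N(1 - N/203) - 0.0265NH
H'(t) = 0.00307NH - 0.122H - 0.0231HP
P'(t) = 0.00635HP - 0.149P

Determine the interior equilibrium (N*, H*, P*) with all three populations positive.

N* ≈ 100, H* ≈ 23.5, P* ≈ 8.06

From dP/dt = 0: 0.00635H* = 0.149, so H* = 23.5.
From dN/dt = 0: 1.23(1 - N*/203) = 0.0265·23.5, giving N* = 203·(1 - 0.506) = 100.
From dH/dt = 0: 0.00307·100 - 0.122 = 0.0231P*, so P* = 0.186/0.0231 = 8.06.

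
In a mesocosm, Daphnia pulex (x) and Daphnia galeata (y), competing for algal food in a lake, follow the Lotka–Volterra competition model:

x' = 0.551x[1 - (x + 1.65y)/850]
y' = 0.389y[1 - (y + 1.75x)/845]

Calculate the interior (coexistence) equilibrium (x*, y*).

x* ≈ 288, y* ≈ 340

Setting both brackets to zero gives the nullclines x + 1.65y = 850 and 1.75x + y = 845.
Substituting y = 845 - 1.75x into the first: x(1 - 1.65·1.75) = 850 - 1.65·845.
So x* = -544/-1.89 = 288, and then y* = 845 - 1.75·288 = 340.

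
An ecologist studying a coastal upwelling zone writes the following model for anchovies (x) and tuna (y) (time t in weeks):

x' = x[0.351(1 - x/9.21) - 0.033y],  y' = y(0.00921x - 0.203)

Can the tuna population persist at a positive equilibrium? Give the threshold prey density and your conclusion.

Threshold x = 22; K < 22, so no, the predator goes extinct.

The predator equation gives dy/dt > 0 only when x > 0.203/0.00921 = 22.
Without the predator, x → K = 9.21. Since 9.21 < 22, the predator cannot invade.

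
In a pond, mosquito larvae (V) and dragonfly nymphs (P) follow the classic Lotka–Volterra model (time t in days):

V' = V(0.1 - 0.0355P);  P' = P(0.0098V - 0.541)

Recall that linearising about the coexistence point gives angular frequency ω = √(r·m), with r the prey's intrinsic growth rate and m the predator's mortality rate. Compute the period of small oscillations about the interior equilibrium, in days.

Here r = 0.1 and m = 0.541, so r·m = 0.0541.
ω = √0.0541 = 0.233 per day, hence T = 2π/ω ≈ 27 days.

T ≈ 27 days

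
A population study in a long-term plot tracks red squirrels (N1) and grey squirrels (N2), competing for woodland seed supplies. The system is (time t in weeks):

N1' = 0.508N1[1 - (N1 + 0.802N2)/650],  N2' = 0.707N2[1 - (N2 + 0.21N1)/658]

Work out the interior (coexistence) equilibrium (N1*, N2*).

N1* ≈ 147, N2* ≈ 627

Setting both brackets to zero gives the nullclines N1 + 0.802N2 = 650 and 0.21N1 + N2 = 658.
Substituting N2 = 658 - 0.21N1 into the first: N1(1 - 0.802·0.21) = 650 - 0.802·658.
So N1* = 122/0.832 = 147, and then N2* = 658 - 0.21·147 = 627.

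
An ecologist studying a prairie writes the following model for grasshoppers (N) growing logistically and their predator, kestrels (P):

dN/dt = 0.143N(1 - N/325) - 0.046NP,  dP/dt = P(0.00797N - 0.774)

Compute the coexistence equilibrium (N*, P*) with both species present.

N* ≈ 97.1, P* ≈ 2.18

From dP/dt = 0 with P > 0: 0.00797N* = 0.774, so N* = 97.1.
Substitute into dN/dt = 0: 0.143(1 - 97.1/325) = 0.046P*.
The bracket is 0.701, giving P* = 0.1/0.046 = 2.18.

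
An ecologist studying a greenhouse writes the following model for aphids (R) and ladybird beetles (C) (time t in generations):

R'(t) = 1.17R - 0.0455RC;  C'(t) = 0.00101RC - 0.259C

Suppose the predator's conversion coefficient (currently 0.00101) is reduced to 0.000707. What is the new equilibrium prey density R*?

R* ≈ 366

At the interior fixed point, setting dC/dt = 0 with C > 0 fixes R* = (predator death rate)/(RC coefficient) — independent of the other coefficients.
With the change, R* = 0.259/0.000707 = 366; it rises from 256.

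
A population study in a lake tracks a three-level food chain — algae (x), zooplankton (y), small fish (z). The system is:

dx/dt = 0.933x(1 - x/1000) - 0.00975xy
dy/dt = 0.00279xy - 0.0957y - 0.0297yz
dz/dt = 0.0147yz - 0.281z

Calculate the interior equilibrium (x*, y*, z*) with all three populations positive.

x* ≈ 800, y* ≈ 19.1, z* ≈ 72

From dz/dt = 0: 0.0147y* = 0.281, so y* = 19.1.
From dx/dt = 0: 0.933(1 - x*/1000) = 0.00975·19.1, giving x* = 1000·(1 - 0.2) = 800.
From dy/dt = 0: 0.00279·800 - 0.0957 = 0.0297z*, so z* = 2.14/0.0297 = 72.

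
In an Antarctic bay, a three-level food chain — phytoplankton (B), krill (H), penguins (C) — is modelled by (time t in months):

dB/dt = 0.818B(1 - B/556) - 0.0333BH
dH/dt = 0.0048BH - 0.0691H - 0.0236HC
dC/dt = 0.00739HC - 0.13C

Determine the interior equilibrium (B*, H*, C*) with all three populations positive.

B* ≈ 158, H* ≈ 17.6, C* ≈ 29.2

From dC/dt = 0: 0.00739H* = 0.13, so H* = 17.6.
From dB/dt = 0: 0.818(1 - B*/556) = 0.0333·17.6, giving B* = 556·(1 - 0.716) = 158.
From dH/dt = 0: 0.0048·158 - 0.0691 = 0.0236C*, so C* = 0.689/0.0236 = 29.2.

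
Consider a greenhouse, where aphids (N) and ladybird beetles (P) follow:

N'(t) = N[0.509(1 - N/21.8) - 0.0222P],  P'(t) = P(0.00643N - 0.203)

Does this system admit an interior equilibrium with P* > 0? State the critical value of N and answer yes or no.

The predator equation gives dP/dt > 0 only when N > 0.203/0.00643 = 31.6.
Without the predator, N → K = 21.8. Since 21.8 < 31.6, the predator cannot invade.

Threshold N = 31.6; K < 31.6, so no, the predator goes extinct.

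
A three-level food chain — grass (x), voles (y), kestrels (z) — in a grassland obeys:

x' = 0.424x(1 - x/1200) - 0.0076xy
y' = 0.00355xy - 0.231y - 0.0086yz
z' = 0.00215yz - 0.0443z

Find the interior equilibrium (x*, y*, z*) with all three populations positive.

x* ≈ 757, y* ≈ 20.6, z* ≈ 286

From dz/dt = 0: 0.00215y* = 0.0443, so y* = 20.6.
From dx/dt = 0: 0.424(1 - x*/1200) = 0.0076·20.6, giving x* = 1200·(1 - 0.369) = 757.
From dy/dt = 0: 0.00355·757 - 0.231 = 0.0086z*, so z* = 2.46/0.0086 = 286.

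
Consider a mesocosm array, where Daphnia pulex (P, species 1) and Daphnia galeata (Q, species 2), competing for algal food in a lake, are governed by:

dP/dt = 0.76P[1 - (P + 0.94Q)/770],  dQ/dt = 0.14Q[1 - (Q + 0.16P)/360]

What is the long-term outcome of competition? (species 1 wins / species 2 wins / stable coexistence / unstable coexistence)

Compare the nullcline intercepts: K1/α12 = 770/0.94 = 819 > K2 = 360; K2/α21 = 360/0.16 = 2250 > K1 = 770.
Since both inequalities hold, each species can invade when rare, so the interior equilibrium is stable.

stable coexistence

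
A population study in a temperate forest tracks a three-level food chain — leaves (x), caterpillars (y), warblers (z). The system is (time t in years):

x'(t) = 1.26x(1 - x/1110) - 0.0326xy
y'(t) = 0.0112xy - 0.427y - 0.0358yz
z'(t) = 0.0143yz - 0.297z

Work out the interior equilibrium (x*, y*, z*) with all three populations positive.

From dz/dt = 0: 0.0143y* = 0.297, so y* = 20.8.
From dx/dt = 0: 1.26(1 - x*/1110) = 0.0326·20.8, giving x* = 1110·(1 - 0.537) = 514.
From dy/dt = 0: 0.0112·514 - 0.427 = 0.0358z*, so z* = 5.32/0.0358 = 149.

x* ≈ 514, y* ≈ 20.8, z* ≈ 149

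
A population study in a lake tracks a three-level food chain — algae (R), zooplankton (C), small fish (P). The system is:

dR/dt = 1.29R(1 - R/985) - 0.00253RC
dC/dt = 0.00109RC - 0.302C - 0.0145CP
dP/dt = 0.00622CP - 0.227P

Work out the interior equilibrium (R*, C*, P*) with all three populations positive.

From dP/dt = 0: 0.00622C* = 0.227, so C* = 36.5.
From dR/dt = 0: 1.29(1 - R*/985) = 0.00253·36.5, giving R* = 985·(1 - 0.0716) = 914.
From dC/dt = 0: 0.00109·914 - 0.302 = 0.0145P*, so P* = 0.695/0.0145 = 47.9.

R* ≈ 914, C* ≈ 36.5, P* ≈ 47.9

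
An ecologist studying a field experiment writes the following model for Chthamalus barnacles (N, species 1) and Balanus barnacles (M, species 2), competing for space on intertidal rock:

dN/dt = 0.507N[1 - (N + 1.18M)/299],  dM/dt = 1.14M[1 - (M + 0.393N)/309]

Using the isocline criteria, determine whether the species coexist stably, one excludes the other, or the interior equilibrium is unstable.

Compare the nullcline intercepts: K1/α12 = 299/1.18 = 253 < K2 = 309; K2/α21 = 309/0.393 = 786 > K1 = 299.
Since the inequalities point opposite ways, species 2 can invade but species 1 cannot.

species 2 excludes species 1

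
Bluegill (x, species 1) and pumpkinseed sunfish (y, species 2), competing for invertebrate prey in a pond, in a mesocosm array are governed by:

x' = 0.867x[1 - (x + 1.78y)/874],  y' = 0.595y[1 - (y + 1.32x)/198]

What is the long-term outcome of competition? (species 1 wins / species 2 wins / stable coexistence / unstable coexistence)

Compare the nullcline intercepts: K1/α12 = 874/1.78 = 491 > K2 = 198; K2/α21 = 198/1.32 = 150 < K1 = 874.
Since the inequalities point opposite ways, species 1 can invade but species 2 cannot.

species 1 excludes species 2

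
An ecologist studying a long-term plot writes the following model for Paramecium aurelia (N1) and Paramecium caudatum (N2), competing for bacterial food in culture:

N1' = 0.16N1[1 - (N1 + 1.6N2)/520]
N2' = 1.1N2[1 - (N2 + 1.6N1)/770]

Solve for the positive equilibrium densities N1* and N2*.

N1* ≈ 456, N2* ≈ 39.7

Setting both brackets to zero gives the nullclines N1 + 1.6N2 = 520 and 1.6N1 + N2 = 770.
Substituting N2 = 770 - 1.6N1 into the first: N1(1 - 1.6·1.6) = 520 - 1.6·770.
So N1* = -712/-1.56 = 456, and then N2* = 770 - 1.6·456 = 39.7.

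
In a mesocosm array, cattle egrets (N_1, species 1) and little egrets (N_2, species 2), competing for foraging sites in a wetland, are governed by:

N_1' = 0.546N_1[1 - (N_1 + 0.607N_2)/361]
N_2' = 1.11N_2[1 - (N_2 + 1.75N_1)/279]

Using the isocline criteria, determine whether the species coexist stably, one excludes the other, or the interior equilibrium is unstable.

species 1 excludes species 2

Compare the nullcline intercepts: K1/α12 = 361/0.607 = 595 > K2 = 279; K2/α21 = 279/1.75 = 159 < K1 = 361.
Since the inequalities point opposite ways, species 1 can invade but species 2 cannot.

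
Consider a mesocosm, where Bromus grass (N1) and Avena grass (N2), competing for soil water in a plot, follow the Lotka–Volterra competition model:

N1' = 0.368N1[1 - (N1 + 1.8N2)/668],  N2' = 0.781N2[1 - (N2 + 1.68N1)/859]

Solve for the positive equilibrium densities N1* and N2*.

N1* ≈ 434, N2* ≈ 130

Setting both brackets to zero gives the nullclines N1 + 1.8N2 = 668 and 1.68N1 + N2 = 859.
Substituting N2 = 859 - 1.68N1 into the first: N1(1 - 1.8·1.68) = 668 - 1.8·859.
So N1* = -878/-2.02 = 434, and then N2* = 859 - 1.68·434 = 130.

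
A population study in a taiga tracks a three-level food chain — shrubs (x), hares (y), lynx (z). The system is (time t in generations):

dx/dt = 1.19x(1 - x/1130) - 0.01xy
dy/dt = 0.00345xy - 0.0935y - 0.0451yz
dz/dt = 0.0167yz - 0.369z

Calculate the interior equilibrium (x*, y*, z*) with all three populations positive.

x* ≈ 920, y* ≈ 22.1, z* ≈ 68.3

From dz/dt = 0: 0.0167y* = 0.369, so y* = 22.1.
From dx/dt = 0: 1.19(1 - x*/1130) = 0.01·22.1, giving x* = 1130·(1 - 0.186) = 920.
From dy/dt = 0: 0.00345·920 - 0.0935 = 0.0451z*, so z* = 3.08/0.0451 = 68.3.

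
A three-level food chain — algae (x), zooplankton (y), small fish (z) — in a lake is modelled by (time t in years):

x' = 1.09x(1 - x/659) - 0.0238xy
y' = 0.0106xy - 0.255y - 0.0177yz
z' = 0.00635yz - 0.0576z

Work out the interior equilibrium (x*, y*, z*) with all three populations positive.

From dz/dt = 0: 0.00635y* = 0.0576, so y* = 9.07.
From dx/dt = 0: 1.09(1 - x*/659) = 0.0238·9.07, giving x* = 659·(1 - 0.198) = 528.
From dy/dt = 0: 0.0106·528 - 0.255 = 0.0177z*, so z* = 5.35/0.0177 = 302.

x* ≈ 528, y* ≈ 9.07, z* ≈ 302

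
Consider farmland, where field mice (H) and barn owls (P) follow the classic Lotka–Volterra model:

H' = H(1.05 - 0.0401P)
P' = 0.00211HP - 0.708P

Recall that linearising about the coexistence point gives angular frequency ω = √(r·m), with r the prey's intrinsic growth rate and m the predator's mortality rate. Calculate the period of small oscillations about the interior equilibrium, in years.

T ≈ 7.29 years

Here r = 1.05 and m = 0.708, so r·m = 0.743.
ω = √0.743 = 0.862 per year, hence T = 2π/ω ≈ 7.29 years.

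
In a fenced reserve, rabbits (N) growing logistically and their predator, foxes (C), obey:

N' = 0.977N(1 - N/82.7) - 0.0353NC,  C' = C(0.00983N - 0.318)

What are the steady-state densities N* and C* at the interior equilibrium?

From dC/dt = 0 with C > 0: 0.00983N* = 0.318, so N* = 32.3.
Substitute into dN/dt = 0: 0.977(1 - 32.3/82.7) = 0.0353C*.
The bracket is 0.609, giving C* = 0.595/0.0353 = 16.9.

N* ≈ 32.3, C* ≈ 16.9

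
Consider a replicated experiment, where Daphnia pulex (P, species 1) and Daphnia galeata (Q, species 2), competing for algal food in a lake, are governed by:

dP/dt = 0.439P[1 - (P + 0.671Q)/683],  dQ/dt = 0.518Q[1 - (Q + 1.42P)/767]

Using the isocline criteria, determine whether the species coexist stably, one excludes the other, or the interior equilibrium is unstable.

species 1 excludes species 2

Compare the nullcline intercepts: K1/α12 = 683/0.671 = 1020 > K2 = 767; K2/α21 = 767/1.42 = 540 < K1 = 683.
Since the inequalities point opposite ways, species 1 can invade but species 2 cannot.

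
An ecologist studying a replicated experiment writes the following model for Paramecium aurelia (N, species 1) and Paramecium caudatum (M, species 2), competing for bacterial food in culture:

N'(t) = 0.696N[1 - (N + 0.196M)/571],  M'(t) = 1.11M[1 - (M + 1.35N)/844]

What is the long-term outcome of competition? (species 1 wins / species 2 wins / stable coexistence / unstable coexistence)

Compare the nullcline intercepts: K1/α12 = 571/0.196 = 2910 > K2 = 844; K2/α21 = 844/1.35 = 625 > K1 = 571.
Since both inequalities hold, each species can invade when rare, so the interior equilibrium is stable.

stable coexistence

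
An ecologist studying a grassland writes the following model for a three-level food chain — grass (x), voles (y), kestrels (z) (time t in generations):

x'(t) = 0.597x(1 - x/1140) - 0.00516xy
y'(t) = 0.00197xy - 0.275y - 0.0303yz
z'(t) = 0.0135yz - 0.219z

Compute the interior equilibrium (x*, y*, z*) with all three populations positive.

From dz/dt = 0: 0.0135y* = 0.219, so y* = 16.2.
From dx/dt = 0: 0.597(1 - x*/1140) = 0.00516·16.2, giving x* = 1140·(1 - 0.14) = 980.
From dy/dt = 0: 0.00197·980 - 0.275 = 0.0303z*, so z* = 1.66/0.0303 = 54.7.

x* ≈ 980, y* ≈ 16.2, z* ≈ 54.7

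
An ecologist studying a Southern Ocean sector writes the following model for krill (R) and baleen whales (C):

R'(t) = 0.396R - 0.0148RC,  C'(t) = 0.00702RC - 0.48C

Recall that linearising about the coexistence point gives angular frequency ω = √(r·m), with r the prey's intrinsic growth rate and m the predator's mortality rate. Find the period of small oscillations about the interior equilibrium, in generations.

T ≈ 14.4 generations

Here r = 0.396 and m = 0.48, so r·m = 0.19.
ω = √0.19 = 0.436 per generation, hence T = 2π/ω ≈ 14.4 generations.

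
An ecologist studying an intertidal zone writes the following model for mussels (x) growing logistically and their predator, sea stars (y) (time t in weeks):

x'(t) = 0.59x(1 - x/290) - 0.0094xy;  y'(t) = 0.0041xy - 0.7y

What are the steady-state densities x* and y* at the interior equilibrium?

From dy/dt = 0 with y > 0: 0.0041x* = 0.7, so x* = 171.
Substitute into dx/dt = 0: 0.59(1 - 171/290) = 0.0094y*.
The bracket is 0.411, giving y* = 0.243/0.0094 = 25.8.

x* ≈ 171, y* ≈ 25.8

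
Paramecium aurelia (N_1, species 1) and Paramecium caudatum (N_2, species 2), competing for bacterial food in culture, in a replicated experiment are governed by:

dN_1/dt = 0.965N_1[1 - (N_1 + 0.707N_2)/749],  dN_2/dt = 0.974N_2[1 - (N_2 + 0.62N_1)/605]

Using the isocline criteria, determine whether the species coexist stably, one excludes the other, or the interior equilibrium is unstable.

stable coexistence

Compare the nullcline intercepts: K1/α12 = 749/0.707 = 1060 > K2 = 605; K2/α21 = 605/0.62 = 976 > K1 = 749.
Since both inequalities hold, each species can invade when rare, so the interior equilibrium is stable.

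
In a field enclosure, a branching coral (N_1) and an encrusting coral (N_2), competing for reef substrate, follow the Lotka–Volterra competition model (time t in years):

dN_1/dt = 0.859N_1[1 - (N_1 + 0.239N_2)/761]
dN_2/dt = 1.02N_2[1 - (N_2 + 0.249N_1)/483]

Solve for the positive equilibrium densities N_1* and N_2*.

Setting both brackets to zero gives the nullclines N_1 + 0.239N_2 = 761 and 0.249N_1 + N_2 = 483.
Substituting N_2 = 483 - 0.249N_1 into the first: N_1(1 - 0.239·0.249) = 761 - 0.239·483.
So N_1* = 646/0.94 = 686, and then N_2* = 483 - 0.249·686 = 312.

N_1* ≈ 686, N_2* ≈ 312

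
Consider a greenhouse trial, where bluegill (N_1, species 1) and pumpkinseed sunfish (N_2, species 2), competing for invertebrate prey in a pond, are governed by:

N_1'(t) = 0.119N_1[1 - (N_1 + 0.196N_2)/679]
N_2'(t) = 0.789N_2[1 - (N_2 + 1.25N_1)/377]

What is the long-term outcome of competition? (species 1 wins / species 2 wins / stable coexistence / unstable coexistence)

Compare the nullcline intercepts: K1/α12 = 679/0.196 = 3460 > K2 = 377; K2/α21 = 377/1.25 = 302 < K1 = 679.
Since the inequalities point opposite ways, species 1 can invade but species 2 cannot.

species 1 excludes species 2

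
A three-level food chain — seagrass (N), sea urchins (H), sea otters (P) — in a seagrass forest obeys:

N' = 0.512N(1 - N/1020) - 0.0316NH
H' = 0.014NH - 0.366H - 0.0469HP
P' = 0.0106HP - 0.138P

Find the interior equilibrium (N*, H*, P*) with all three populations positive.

N* ≈ 200, H* ≈ 13, P* ≈ 52

From dP/dt = 0: 0.0106H* = 0.138, so H* = 13.
From dN/dt = 0: 0.512(1 - N*/1020) = 0.0316·13, giving N* = 1020·(1 - 0.804) = 200.
From dH/dt = 0: 0.014·200 - 0.366 = 0.0469P*, so P* = 2.44/0.0469 = 52.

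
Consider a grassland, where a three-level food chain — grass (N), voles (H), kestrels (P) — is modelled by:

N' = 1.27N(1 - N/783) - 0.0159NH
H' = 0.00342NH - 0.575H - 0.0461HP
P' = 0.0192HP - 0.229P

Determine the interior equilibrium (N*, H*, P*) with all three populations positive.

N* ≈ 666, H* ≈ 11.9, P* ≈ 36.9

From dP/dt = 0: 0.0192H* = 0.229, so H* = 11.9.
From dN/dt = 0: 1.27(1 - N*/783) = 0.0159·11.9, giving N* = 783·(1 - 0.149) = 666.
From dH/dt = 0: 0.00342·666 - 0.575 = 0.0461P*, so P* = 1.7/0.0461 = 36.9.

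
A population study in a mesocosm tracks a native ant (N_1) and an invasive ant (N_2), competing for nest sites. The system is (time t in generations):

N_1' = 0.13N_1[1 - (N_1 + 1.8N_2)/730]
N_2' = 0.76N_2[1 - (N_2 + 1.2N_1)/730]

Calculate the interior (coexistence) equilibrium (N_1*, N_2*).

Setting both brackets to zero gives the nullclines N_1 + 1.8N_2 = 730 and 1.2N_1 + N_2 = 730.
Substituting N_2 = 730 - 1.2N_1 into the first: N_1(1 - 1.8·1.2) = 730 - 1.8·730.
So N_1* = -584/-1.16 = 503, and then N_2* = 730 - 1.2·503 = 126.

N_1* ≈ 503, N_2* ≈ 126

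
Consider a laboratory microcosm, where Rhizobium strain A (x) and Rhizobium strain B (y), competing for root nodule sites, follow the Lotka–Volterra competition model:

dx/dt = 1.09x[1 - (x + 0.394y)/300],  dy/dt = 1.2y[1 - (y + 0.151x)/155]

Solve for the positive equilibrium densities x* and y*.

x* ≈ 254, y* ≈ 117

Setting both brackets to zero gives the nullclines x + 0.394y = 300 and 0.151x + y = 155.
Substituting y = 155 - 0.151x into the first: x(1 - 0.394·0.151) = 300 - 0.394·155.
So x* = 239/0.941 = 254, and then y* = 155 - 0.151·254 = 117.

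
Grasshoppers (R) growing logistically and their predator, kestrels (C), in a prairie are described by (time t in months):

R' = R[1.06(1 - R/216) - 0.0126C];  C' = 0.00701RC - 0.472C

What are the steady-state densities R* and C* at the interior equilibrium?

R* ≈ 67.3, C* ≈ 57.9

From dC/dt = 0 with C > 0: 0.00701R* = 0.472, so R* = 67.3.
Substitute into dR/dt = 0: 1.06(1 - 67.3/216) = 0.0126C*.
The bracket is 0.688, giving C* = 0.73/0.0126 = 57.9.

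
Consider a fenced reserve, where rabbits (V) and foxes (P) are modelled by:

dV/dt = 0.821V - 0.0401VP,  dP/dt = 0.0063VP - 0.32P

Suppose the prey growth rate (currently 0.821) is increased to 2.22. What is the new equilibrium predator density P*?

P* ≈ 55.4

At the interior fixed point, setting dV/dt = 0 with V > 0 fixes P* = (prey growth rate)/(VP coefficient) — independent of the other coefficients.
With the change, P* = 2.22/0.0401 = 55.4; it rises from 20.5.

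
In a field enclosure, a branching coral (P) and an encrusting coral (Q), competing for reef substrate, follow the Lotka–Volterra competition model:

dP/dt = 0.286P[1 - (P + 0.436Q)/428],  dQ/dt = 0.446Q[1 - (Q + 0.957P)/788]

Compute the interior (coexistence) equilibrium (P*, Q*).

Setting both brackets to zero gives the nullclines P + 0.436Q = 428 and 0.957P + Q = 788.
Substituting Q = 788 - 0.957P into the first: P(1 - 0.436·0.957) = 428 - 0.436·788.
So P* = 84.4/0.583 = 145, and then Q* = 788 - 0.957·145 = 649.

P* ≈ 145, Q* ≈ 649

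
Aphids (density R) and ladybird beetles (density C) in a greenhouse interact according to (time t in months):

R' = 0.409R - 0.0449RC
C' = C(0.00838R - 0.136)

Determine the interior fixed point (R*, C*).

Set dC/dt = 0 with C > 0: 0.00838R - 0.136 = 0, so R* = 0.136/0.00838 = 16.2.
Set dR/dt = 0 with R > 0: 0.409 - 0.0449C = 0, so C* = 0.409/0.0449 = 9.11.

R* ≈ 16.2, C* ≈ 9.11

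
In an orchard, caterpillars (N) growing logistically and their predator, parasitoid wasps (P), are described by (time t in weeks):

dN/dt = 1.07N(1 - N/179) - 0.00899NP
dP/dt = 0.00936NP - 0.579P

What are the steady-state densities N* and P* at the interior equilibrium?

From dP/dt = 0 with P > 0: 0.00936N* = 0.579, so N* = 61.9.
Substitute into dN/dt = 0: 1.07(1 - 61.9/179) = 0.00899P*.
The bracket is 0.654, giving P* = 0.7/0.00899 = 77.9.

N* ≈ 61.9, P* ≈ 77.9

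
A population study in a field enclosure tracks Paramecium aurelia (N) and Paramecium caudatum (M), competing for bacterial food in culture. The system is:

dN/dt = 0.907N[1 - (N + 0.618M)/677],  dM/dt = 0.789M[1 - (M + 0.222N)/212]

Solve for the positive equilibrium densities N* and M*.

N* ≈ 633, M* ≈ 71.5

Setting both brackets to zero gives the nullclines N + 0.618M = 677 and 0.222N + M = 212.
Substituting M = 212 - 0.222N into the first: N(1 - 0.618·0.222) = 677 - 0.618·212.
So N* = 546/0.863 = 633, and then M* = 212 - 0.222·633 = 71.5.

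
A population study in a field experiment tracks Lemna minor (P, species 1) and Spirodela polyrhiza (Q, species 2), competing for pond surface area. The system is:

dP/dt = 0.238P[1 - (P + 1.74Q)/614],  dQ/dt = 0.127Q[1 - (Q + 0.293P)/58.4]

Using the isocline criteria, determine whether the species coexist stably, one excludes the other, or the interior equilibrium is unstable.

Compare the nullcline intercepts: K1/α12 = 614/1.74 = 353 > K2 = 58.4; K2/α21 = 58.4/0.293 = 199 < K1 = 614.
Since the inequalities point opposite ways, species 1 can invade but species 2 cannot.

species 1 excludes species 2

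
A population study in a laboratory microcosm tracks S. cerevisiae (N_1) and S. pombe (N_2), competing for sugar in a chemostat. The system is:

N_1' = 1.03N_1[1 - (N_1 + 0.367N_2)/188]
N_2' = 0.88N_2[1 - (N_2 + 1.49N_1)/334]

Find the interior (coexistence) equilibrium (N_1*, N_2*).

Setting both brackets to zero gives the nullclines N_1 + 0.367N_2 = 188 and 1.49N_1 + N_2 = 334.
Substituting N_2 = 334 - 1.49N_1 into the first: N_1(1 - 0.367·1.49) = 188 - 0.367·334.
So N_1* = 65.4/0.453 = 144, and then N_2* = 334 - 1.49·144 = 119.

N_1* ≈ 144, N_2* ≈ 119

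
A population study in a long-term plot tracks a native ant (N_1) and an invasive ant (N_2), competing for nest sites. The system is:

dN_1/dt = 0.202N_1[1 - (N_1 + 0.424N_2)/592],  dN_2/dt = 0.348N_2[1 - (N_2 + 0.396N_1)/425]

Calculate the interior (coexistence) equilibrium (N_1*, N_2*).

N_1* ≈ 495, N_2* ≈ 229

Setting both brackets to zero gives the nullclines N_1 + 0.424N_2 = 592 and 0.396N_1 + N_2 = 425.
Substituting N_2 = 425 - 0.396N_1 into the first: N_1(1 - 0.424·0.396) = 592 - 0.424·425.
So N_1* = 412/0.832 = 495, and then N_2* = 425 - 0.396·495 = 229.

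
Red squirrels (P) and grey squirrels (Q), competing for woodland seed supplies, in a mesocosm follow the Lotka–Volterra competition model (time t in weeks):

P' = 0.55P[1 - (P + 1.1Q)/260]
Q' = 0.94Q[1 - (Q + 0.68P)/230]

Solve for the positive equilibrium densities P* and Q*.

Setting both brackets to zero gives the nullclines P + 1.1Q = 260 and 0.68P + Q = 230.
Substituting Q = 230 - 0.68P into the first: P(1 - 1.1·0.68) = 260 - 1.1·230.
So P* = 7/0.252 = 27.8, and then Q* = 230 - 0.68·27.8 = 211.

P* ≈ 27.8, Q* ≈ 211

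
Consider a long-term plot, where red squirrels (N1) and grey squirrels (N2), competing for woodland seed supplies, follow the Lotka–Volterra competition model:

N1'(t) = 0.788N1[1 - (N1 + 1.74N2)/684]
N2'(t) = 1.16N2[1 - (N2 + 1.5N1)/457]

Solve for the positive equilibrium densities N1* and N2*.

Setting both brackets to zero gives the nullclines N1 + 1.74N2 = 684 and 1.5N1 + N2 = 457.
Substituting N2 = 457 - 1.5N1 into the first: N1(1 - 1.74·1.5) = 684 - 1.74·457.
So N1* = -111/-1.61 = 69.1, and then N2* = 457 - 1.5·69.1 = 353.

N1* ≈ 69.1, N2* ≈ 353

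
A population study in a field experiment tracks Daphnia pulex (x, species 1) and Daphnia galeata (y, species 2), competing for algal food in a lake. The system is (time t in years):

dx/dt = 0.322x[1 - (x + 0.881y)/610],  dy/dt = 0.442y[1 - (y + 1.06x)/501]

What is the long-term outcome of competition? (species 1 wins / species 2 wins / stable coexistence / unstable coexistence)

Compare the nullcline intercepts: K1/α12 = 610/0.881 = 692 > K2 = 501; K2/α21 = 501/1.06 = 473 < K1 = 610.
Since the inequalities point opposite ways, species 1 can invade but species 2 cannot.

species 1 excludes species 2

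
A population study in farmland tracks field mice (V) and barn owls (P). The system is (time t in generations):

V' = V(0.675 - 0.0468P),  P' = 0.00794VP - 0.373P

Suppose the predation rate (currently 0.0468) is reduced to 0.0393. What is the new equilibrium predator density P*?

At the interior fixed point, setting dV/dt = 0 with V > 0 fixes P* = (prey growth rate)/(VP coefficient) — independent of the other coefficients.
With the change, P* = 0.675/0.0393 = 17.2; it rises from 14.4.

P* ≈ 17.2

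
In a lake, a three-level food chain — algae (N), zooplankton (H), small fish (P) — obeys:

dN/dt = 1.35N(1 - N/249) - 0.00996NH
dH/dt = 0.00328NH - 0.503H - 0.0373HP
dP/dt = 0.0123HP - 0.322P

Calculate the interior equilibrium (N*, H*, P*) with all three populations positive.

From dP/dt = 0: 0.0123H* = 0.322, so H* = 26.2.
From dN/dt = 0: 1.35(1 - N*/249) = 0.00996·26.2, giving N* = 249·(1 - 0.193) = 201.
From dH/dt = 0: 0.00328·201 - 0.503 = 0.0373P*, so P* = 0.156/0.0373 = 4.18.

N* ≈ 201, H* ≈ 26.2, P* ≈ 4.18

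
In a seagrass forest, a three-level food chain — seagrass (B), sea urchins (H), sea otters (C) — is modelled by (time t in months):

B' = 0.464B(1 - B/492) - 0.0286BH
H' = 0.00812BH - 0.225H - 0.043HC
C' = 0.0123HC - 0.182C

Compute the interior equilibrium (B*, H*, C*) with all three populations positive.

From dC/dt = 0: 0.0123H* = 0.182, so H* = 14.8.
From dB/dt = 0: 0.464(1 - B*/492) = 0.0286·14.8, giving B* = 492·(1 - 0.912) = 43.3.
From dH/dt = 0: 0.00812·43.3 - 0.225 = 0.043C*, so C* = 0.126/0.043 = 2.94.

B* ≈ 43.3, H* ≈ 14.8, C* ≈ 2.94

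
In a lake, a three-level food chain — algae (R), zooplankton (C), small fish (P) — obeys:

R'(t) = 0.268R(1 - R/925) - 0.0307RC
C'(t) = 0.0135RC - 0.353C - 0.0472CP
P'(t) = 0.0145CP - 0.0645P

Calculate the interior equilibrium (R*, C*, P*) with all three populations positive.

From dP/dt = 0: 0.0145C* = 0.0645, so C* = 4.45.
From dR/dt = 0: 0.268(1 - R*/925) = 0.0307·4.45, giving R* = 925·(1 - 0.51) = 454.
From dC/dt = 0: 0.0135·454 - 0.353 = 0.0472P*, so P* = 5.77/0.0472 = 122.

R* ≈ 454, C* ≈ 4.45, P* ≈ 122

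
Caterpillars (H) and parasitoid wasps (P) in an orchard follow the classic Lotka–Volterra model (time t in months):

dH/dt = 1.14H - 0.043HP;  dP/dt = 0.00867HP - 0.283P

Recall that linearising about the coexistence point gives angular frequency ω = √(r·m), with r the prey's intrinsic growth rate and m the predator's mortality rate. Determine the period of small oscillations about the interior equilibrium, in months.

T ≈ 11.1 months

Here r = 1.14 and m = 0.283, so r·m = 0.323.
ω = √0.323 = 0.568 per month, hence T = 2π/ω ≈ 11.1 months.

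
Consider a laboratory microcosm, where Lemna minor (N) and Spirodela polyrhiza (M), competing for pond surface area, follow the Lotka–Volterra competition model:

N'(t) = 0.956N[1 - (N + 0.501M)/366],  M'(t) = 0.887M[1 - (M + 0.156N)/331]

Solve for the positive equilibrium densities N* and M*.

N* ≈ 217, M* ≈ 297

Setting both brackets to zero gives the nullclines N + 0.501M = 366 and 0.156N + M = 331.
Substituting M = 331 - 0.156N into the first: N(1 - 0.501·0.156) = 366 - 0.501·331.
So N* = 200/0.922 = 217, and then M* = 331 - 0.156·217 = 297.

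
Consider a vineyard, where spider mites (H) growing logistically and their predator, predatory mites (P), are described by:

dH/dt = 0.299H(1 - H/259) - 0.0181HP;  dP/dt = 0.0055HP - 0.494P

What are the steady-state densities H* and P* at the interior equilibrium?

H* ≈ 89.8, P* ≈ 10.8

From dP/dt = 0 with P > 0: 0.0055H* = 0.494, so H* = 89.8.
Substitute into dH/dt = 0: 0.299(1 - 89.8/259) = 0.0181P*.
The bracket is 0.653, giving P* = 0.195/0.0181 = 10.8.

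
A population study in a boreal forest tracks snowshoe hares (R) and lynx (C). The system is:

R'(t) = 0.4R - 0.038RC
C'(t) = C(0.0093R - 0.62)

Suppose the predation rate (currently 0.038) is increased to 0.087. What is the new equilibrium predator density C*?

At the interior fixed point, setting dR/dt = 0 with R > 0 fixes C* = (prey growth rate)/(RC coefficient) — independent of the other coefficients.
With the change, C* = 0.4/0.087 = 4.6; it falls from 10.5.

C* ≈ 4.6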